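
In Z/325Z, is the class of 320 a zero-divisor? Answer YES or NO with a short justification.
YES

gcd(320, 325) = 5 > 1, so 320 is not a unit in Z/325Z. In Z/nZ every nonzero non-unit is a zero-divisor: explicitly, take b = 325/gcd = 65 ≠ 0 (mod 325); then 320·65 = 20800 = 64·325, i.e. 320·65 ≡ 0 (mod 325). So 320 is a zero-divisor.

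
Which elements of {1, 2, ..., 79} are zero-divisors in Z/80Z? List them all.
An element a ∈ Z/80Z (with a ≠ 0) is a zero-divisor iff gcd(a, 80) > 1 (because a is a unit precisely when gcd(a, n) = 1, and in Z/nZ every nonzero, non-unit element is a zero-divisor). Scan a = 1, ..., 79 and keep those with gcd(a, 80) > 1:
  gcd(2, 80) = 2, gcd(4, 80) = 4, gcd(5, 80) = 5, gcd(6, 80) = 2, gcd(8, 80) = 8, gcd(10, 80) = 10, gcd(12, 80) = 4, gcd(14, 80) = 2, gcd(15, 80) = 5, gcd(16, 80) = 16, gcd(18, 80) = 2, gcd(20, 80) = 20, gcd(22, 80) = 2, gcd(24, 80) = 8, gcd(25, 80) = 5, gcd(26, 80) = 2, gcd(28, 80) = 4, gcd(30, 80) = 10, gcd(32, 80) = 16, gcd(34, 80) = 2, gcd(35, 80) = 5, gcd(36, 80) = 4, gcd(38, 80) = 2, gcd(40, 80) = 40, gcd(42, 80) = 2, gcd(44, 80) = 4, gcd(45, 80) = 5, gcd(46, 80) = 2, gcd(48, 80) = 16, gcd(50, 80) = 10, gcd(52, 80) = 4, gcd(54, 80) = 2, gcd(55, 80) = 5, gcd(56, 80) = 8, gcd(58, 80) = 2, gcd(60, 80) = 20, gcd(62, 80) = 2, gcd(64, 80) = 16, gcd(65, 80) = 5, gcd(66, 80) = 2, gcd(68, 80) = 4, gcd(70, 80) = 10, gcd(72, 80) = 8, gcd(74, 80) = 2, gcd(75, 80) = 5, gcd(76, 80) = 4, gcd(78, 80) = 2.
All other a ∈ {1, ..., 79} have gcd(a, 80) = 1 and are units. So the nonzero zero-divisors are exactly the 47 values of a appearing in this scan.

Final answer: nonzero zero-divisors of Z/80Z = {2, 4, 5, 6, 8, 10, 12, 14, 15, 16, 18, 20, 22, 24, 25, 26, 28, 30, 32, 34, 35, 36, 38, 40, 42, 44, 45, 46, 48, 50, 52, 54, 55, 56, 58, 60, 62, 64, 65, 66, 68, 70, 72, 74, 75, 76, 78}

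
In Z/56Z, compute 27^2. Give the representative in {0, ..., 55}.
Use repeated squaring. Binary(2) = 10. Walk through the bits of the exponent 2 left-to-right: at each bit after the leading one, square the running value, then multiply by 27 if the bit is 1 (always reducing mod 56):
  bit 1 = 1 (leading): start with 27.
  bit 2 = 0: square 27^2 = 729 ≡ 1 (mod 56).
Final value: 27^2 ≡ 1 (mod 56).

Final answer: 1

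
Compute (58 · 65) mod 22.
Reduce the factors first: 58 ≡ 14, 65 ≡ 21 (mod 22), so 58 · 65 ≡ 14 · 21 (mod 22). 14 · 21 = 294. Dividing by 22: 294 = 13·22 + 8. So (58 · 65) mod 22 = 8.

Final answer: 8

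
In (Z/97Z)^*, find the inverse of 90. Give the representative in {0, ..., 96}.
Apply the extended Euclidean algorithm to (97, 90), tracking rows (r, s, t) with s·97 + t·90 = r. Each division r_prev = q·r_cur + r_new produces the new row as (previous row) − q·(current row):
  row A: (97, 1, 0)   [1·97 + 0·90 = 97]
  row B: (90, 0, 1)   [0·97 + 1·90 = 90]
  97 = 1·90 + 7   → row C = row A − 1·row B = (7, 1, −1)   [check: 1·97 − 1·90 = 7]
  90 = 12·7 + 6   → row D = row B − 12·row C = (6, −12, 13)   [check: −12·97 + 13·90 = 6]
  7 = 1·6 + 1   → row E = row C − 1·row D = (1, 13, −14)   [check: 13·97 − 14·90 = 1]
  6 = 6·1 + 0   → remainder 0, stop. gcd = 1 (last nonzero row E).
The gcd is 1, so 90 is invertible mod 97. The last nonzero row gives 13·97 − 14·90 = 1, so t = −14. So 90^(−1) ≡ −14 ≡ 83 (mod 97). Verify: 90 · 83 = 7470 ≡ 1 (mod 97). ✓

Final answer: 90^(−1) ≡ 83 (mod 97)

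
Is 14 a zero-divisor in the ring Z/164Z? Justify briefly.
gcd(14, 164) = 2 > 1, so 14 is not a unit in Z/164Z. In Z/nZ every nonzero non-unit is a zero-divisor: explicitly, take b = 164/gcd = 82 ≠ 0 (mod 164); then 14·82 = 1148 = 7·164, i.e. 14·82 ≡ 0 (mod 164). So 14 is a zero-divisor.

Final answer: YES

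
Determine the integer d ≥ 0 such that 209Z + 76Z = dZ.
In the PID Z, (a, b) is generated by gcd(a, b). Compute gcd(209, 76) with the extended Euclidean algorithm, tracking rows (r, s, t) with s·209 + t·76 = r:
  row A: (209, 1, 0)   [1·209 + 0·76 = 209]
  row B: (76, 0, 1)   [0·209 + 1·76 = 76]
  209 = 2·76 + 57   → row C = row A − 2·row B = (57, 1, −2)   [check: 1·209 − 2·76 = 57]
  76 = 1·57 + 19   → row D = row B − 1·row C = (19, −1, 3)   [check: −1·209 + 3·76 = 19]
  57 = 3·19 + 0   → remainder 0, stop. gcd = 19 (last nonzero row D).
So gcd(209, 76) = 19, with Bézout identity −1·209 + 3·76 = 19. Containment (⊇): the Bézout identity exhibits 19 as an element of (209, 76), giving (19) ⊆ (209, 76). Containment (⊆): since 19 | 209 and 19 | 76 (209 = 19·11, 76 = 19·4), every Z-linear combination of 209 and 76 is divisible by 19, so (209, 76) ⊆ (19). Therefore (209, 76) = (19), d = 19.

Final answer: (209, 76) = (19); d = 19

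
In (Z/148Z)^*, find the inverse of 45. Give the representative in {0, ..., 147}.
45^(−1) ≡ 125 (mod 148)

Apply the extended Euclidean algorithm to (148, 45), tracking rows (r, s, t) with s·148 + t·45 = r. Each division r_prev = q·r_cur + r_new produces the new row as (previous row) − q·(current row):
  row A: (148, 1, 0)   [1·148 + 0·45 = 148]
  row B: (45, 0, 1)   [0·148 + 1·45 = 45]
  148 = 3·45 + 13   → row C = row A − 3·row B = (13, 1, −3)   [check: 1·148 − 3·45 = 13]
  45 = 3·13 + 6   → row D = row B − 3·row C = (6, −3, 10)   [check: −3·148 + 10·45 = 6]
  13 = 2·6 + 1   → row E = row C − 2·row D = (1, 7, −23)   [check: 7·148 − 23·45 = 1]
  6 = 6·1 + 0   → remainder 0, stop. gcd = 1 (last nonzero row E).
The gcd is 1, so 45 is invertible mod 148. The last nonzero row gives 7·148 − 23·45 = 1, so t = −23. So 45^(−1) ≡ −23 ≡ 125 (mod 148). Verify: 45 · 125 = 5625 ≡ 1 (mod 148). ✓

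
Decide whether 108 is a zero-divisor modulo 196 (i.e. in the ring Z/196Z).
gcd(108, 196) = 4 > 1, so 108 is not a unit in Z/196Z. In Z/nZ every nonzero non-unit is a zero-divisor: explicitly, take b = 196/gcd = 49 ≠ 0 (mod 196); then 108·49 = 5292 = 27·196, i.e. 108·49 ≡ 0 (mod 196). So 108 is a zero-divisor.

Final answer: YES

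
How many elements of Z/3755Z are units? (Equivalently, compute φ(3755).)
An element a ∈ Z/3755Z is a unit iff gcd(a, 3755) = 1, so the number of units is φ(3755). φ is multiplicative, with φ(p^e) = p^e − p^(e−1). Factorise 3755 = 5 · 751. Then
  φ(3755) = (5 − 1) · (751 − 1) = 4 · 750 = 3000.

Final answer: Z/3755Z has φ(3755) = 3000 units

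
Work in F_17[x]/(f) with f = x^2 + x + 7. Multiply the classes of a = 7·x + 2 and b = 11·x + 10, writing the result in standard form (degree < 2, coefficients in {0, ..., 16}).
Multiply as integer polynomials: a · b = 77·x^2 + 92·x + 20. Reducing coefficients mod 17: a · b ≡ 9·x^2 + 7·x + 3. Now divide by f(x) = x^2 + x + 7 in F_17[x], eliminating the leading term at each step:
  leading term 9·x^2: subtract (9)·f(x) = 9·x^2 + 9·x + 12, leaving 15·x + 8 (coefficients mod 17)
The degree is now < 2, so this is the remainder. Hence a · b ≡ 15·x + 8 in F_17[x]/(f).

Final answer: a · b ≡ 15·x + 8 (mod f(x))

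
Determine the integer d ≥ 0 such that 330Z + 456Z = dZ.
In the PID Z, (a, b) is generated by gcd(a, b). Compute gcd(456, 330) with the extended Euclidean algorithm, tracking rows (r, s, t) with s·456 + t·330 = r:
  row A: (456, 1, 0)   [1·456 + 0·330 = 456]
  row B: (330, 0, 1)   [0·456 + 1·330 = 330]
  456 = 1·330 + 126   → row C = row A − 1·row B = (126, 1, −1)   [check: 1·456 − 1·330 = 126]
  330 = 2·126 + 78   → row D = row B − 2·row C = (78, −2, 3)   [check: −2·456 + 3·330 = 78]
  126 = 1·78 + 48   → row E = row C − 1·row D = (48, 3, −4)   [check: 3·456 − 4·330 = 48]
  78 = 1·48 + 30   → row F = row D − 1·row E = (30, −5, 7)   [check: −5·456 + 7·330 = 30]
  48 = 1·30 + 18   → row G = row E − 1·row F = (18, 8, −11)   [check: 8·456 − 11·330 = 18]
  30 = 1·18 + 12   → row H = row F − 1·row G = (12, −13, 18)   [check: −13·456 + 18·330 = 12]
  18 = 1·12 + 6   → row I = row G − 1·row H = (6, 21, −29)   [check: 21·456 − 29·330 = 6]
  12 = 2·6 + 0   → remainder 0, stop. gcd = 6 (last nonzero row I).
So gcd(330, 456) = 6, with Bézout identity 21·456 − 29·330 = 6. Containment (⊇): the Bézout identity exhibits 6 as an element of (330, 456), giving (6) ⊆ (330, 456). Containment (⊆): since 6 | 330 and 6 | 456 (330 = 6·55, 456 = 6·76), every Z-linear combination of 330 and 456 is divisible by 6, so (330, 456) ⊆ (6). Therefore (330, 456) = (6), d = 6.

Final answer: (330, 456) = (6); d = 6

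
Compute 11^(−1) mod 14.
11^(−1) ≡ 9 (mod 14)

Apply the extended Euclidean algorithm to (14, 11), tracking rows (r, s, t) with s·14 + t·11 = r. Each division r_prev = q·r_cur + r_new produces the new row as (previous row) − q·(current row):
  row A: (14, 1, 0)   [1·14 + 0·11 = 14]
  row B: (11, 0, 1)   [0·14 + 1·11 = 11]
  14 = 1·11 + 3   → row C = row A − 1·row B = (3, 1, −1)   [check: 1·14 − 1·11 = 3]
  11 = 3·3 + 2   → row D = row B − 3·row C = (2, −3, 4)   [check: −3·14 + 4·11 = 2]
  3 = 1·2 + 1   → row E = row C − 1·row D = (1, 4, −5)   [check: 4·14 − 5·11 = 1]
  2 = 2·1 + 0   → remainder 0, stop. gcd = 1 (last nonzero row E).
The gcd is 1, so 11 is invertible mod 14. The last nonzero row gives 4·14 − 5·11 = 1, so t = −5. So 11^(−1) ≡ −5 ≡ 9 (mod 14). Verify: 11 · 9 = 99 ≡ 1 (mod 14). ✓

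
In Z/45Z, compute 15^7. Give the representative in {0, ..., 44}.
0

Use repeated squaring. Binary(7) = 111. Walk through the bits of the exponent 7 left-to-right: at each bit after the leading one, square the running value, then multiply by 15 if the bit is 1 (always reducing mod 45):
  bit 1 = 1 (leading): start with 15.
  bit 2 = 1: square 15^2 = 225 ≡ 0; bit is 1, so multiply 0·15 = 0 (mod 45).
  bit 3 = 1: square 0^2 = 0; bit is 1, so multiply 0·15 = 0 (mod 45).
Final value: 15^7 ≡ 0 (mod 45).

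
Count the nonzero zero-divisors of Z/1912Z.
In Z/1912Z each nonzero element is either a unit (gcd with 1912 is 1) or a zero-divisor (gcd > 1). The number of units is φ(1912): factorise 1912 = 2^3 · 239, so φ(1912) = (2^3 − 2^2) · (239 − 1) = 4 · 238 = 952. The nonzero elements number 1912 − 1 = 1911. Hence the nonzero zero-divisors number 1911 − 952 = 959.

Final answer: Z/1912Z has 959 nonzero zero-divisors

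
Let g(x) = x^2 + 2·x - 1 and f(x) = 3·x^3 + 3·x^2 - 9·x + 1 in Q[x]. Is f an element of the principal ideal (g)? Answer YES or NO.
NO

In Q[x] the ideal (g) consists of all multiples of g, so f ∈ (g) iff g | f, i.e. iff the remainder of f on division by g is 0. Divide f by g (g is monic, so eliminate the leading term of the running remainder at each step):
  leading term 3·x^3: subtract (3·x)·g(x) = 3·x^3 + 6·x^2 - 3·x, leaving -3·x^2 - 6·x + 1
  leading term -3·x^2: subtract (-3)·g(x) = -3·x^2 - 6·x + 3, leaving -2
The remainder r(x) = -2 ≠ 0 (and deg r < deg g), so g ∤ f, i.e. f ∉ (g).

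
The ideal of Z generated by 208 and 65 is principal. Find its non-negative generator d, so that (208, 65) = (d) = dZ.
In the PID Z, (a, b) is generated by gcd(a, b). Compute gcd(208, 65) with the extended Euclidean algorithm, tracking rows (r, s, t) with s·208 + t·65 = r:
  row A: (208, 1, 0)   [1·208 + 0·65 = 208]
  row B: (65, 0, 1)   [0·208 + 1·65 = 65]
  208 = 3·65 + 13   → row C = row A − 3·row B = (13, 1, −3)   [check: 1·208 − 3·65 = 13]
  65 = 5·13 + 0   → remainder 0, stop. gcd = 13 (last nonzero row C).
So gcd(208, 65) = 13, with Bézout identity 1·208 − 3·65 = 13. Containment (⊇): the Bézout identity exhibits 13 as an element of (208, 65), giving (13) ⊆ (208, 65). Containment (⊆): since 13 | 208 and 13 | 65 (208 = 13·16, 65 = 13·5), every Z-linear combination of 208 and 65 is divisible by 13, so (208, 65) ⊆ (13). Therefore (208, 65) = (13), d = 13.

Final answer: (208, 65) = (13); d = 13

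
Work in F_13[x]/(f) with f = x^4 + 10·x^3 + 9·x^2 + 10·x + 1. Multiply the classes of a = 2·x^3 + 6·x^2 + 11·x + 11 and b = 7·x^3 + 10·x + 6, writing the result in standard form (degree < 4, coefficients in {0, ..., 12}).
Multiply as integer polynomials: a · b = 14·x^6 + 42·x^5 + 97·x^4 + 149·x^3 + 146·x^2 + 176·x + 66. Reducing coefficients mod 13: a · b ≡ x^6 + 3·x^5 + 6·x^4 + 6·x^3 + 3·x^2 + 7·x + 1. Now divide by f(x) = x^4 + 10·x^3 + 9·x^2 + 10·x + 1 in F_13[x], eliminating the leading term at each step:
  leading term x^6: subtract (x^2)·f(x) = x^6 + 10·x^5 + 9·x^4 + 10·x^3 + x^2, leaving 6·x^5 + 10·x^4 + 9·x^3 + 2·x^2 + 7·x + 1 (coefficients mod 13)
  leading term 6·x^5: subtract (6·x)·f(x) = 6·x^5 + 8·x^4 + 2·x^3 + 8·x^2 + 6·x, leaving 2·x^4 + 7·x^3 + 7·x^2 + x + 1 (coefficients mod 13)
  leading term 2·x^4: subtract (2)·f(x) = 2·x^4 + 7·x^3 + 5·x^2 + 7·x + 2, leaving 2·x^2 + 7·x + 12 (coefficients mod 13)
The degree is now < 4, so this is the remainder. Hence a · b ≡ 2·x^2 + 7·x + 12 in F_13[x]/(f).

Final answer: a · b ≡ 2·x^2 + 7·x + 12 (mod f(x))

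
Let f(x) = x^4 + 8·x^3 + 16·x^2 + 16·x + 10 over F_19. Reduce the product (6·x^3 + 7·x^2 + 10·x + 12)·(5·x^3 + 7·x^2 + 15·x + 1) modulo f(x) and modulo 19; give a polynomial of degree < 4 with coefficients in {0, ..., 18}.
Multiply as integer polynomials: a · b = 30·x^6 + 77·x^5 + 189·x^4 + 241·x^3 + 241·x^2 + 190·x + 12. Reducing coefficients mod 19: a · b ≡ 11·x^6 + x^5 + 18·x^4 + 13·x^3 + 13·x^2 + 12. Now divide by f(x) = x^4 + 8·x^3 + 16·x^2 + 16·x + 10 in F_19[x], eliminating the leading term at each step:
  leading term 11·x^6: subtract (11·x^2)·f(x) = 11·x^6 + 12·x^5 + 5·x^4 + 5·x^3 + 15·x^2, leaving 8·x^5 + 13·x^4 + 8·x^3 + 17·x^2 + 12 (coefficients mod 19)
  leading term 8·x^5: subtract (8·x)·f(x) = 8·x^5 + 7·x^4 + 14·x^3 + 14·x^2 + 4·x, leaving 6·x^4 + 13·x^3 + 3·x^2 + 15·x + 12 (coefficients mod 19)
  leading term 6·x^4: subtract (6)·f(x) = 6·x^4 + 10·x^3 + x^2 + x + 3, leaving 3·x^3 + 2·x^2 + 14·x + 9 (coefficients mod 19)
The degree is now < 4, so this is the remainder. Hence a · b ≡ 3·x^3 + 2·x^2 + 14·x + 9 in F_19[x]/(f).

Final answer: a · b ≡ 3·x^3 + 2·x^2 + 14·x + 9 (mod f(x))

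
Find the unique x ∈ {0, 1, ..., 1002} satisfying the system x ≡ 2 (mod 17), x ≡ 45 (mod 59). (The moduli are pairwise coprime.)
The moduli 17, 59 are pairwise coprime, so by the CRT there is a unique solution mod 17·59 = 1003.
Solve by successive substitution. Start with x ≡ 2 (mod 17).
  Combine with x ≡ 45 (mod 59): write x = 2 + 17·t and require 2 + 17·t ≡ 45 (mod 59), i.e. 17·t ≡ 45 − 2 ≡ 43 (mod 59). Since 17^(−1) ≡ 7 (mod 59), t ≡ 7·43 ≡ 6 (mod 59). So x ≡ 2 + 17·6 = 104 (mod 1003).
Unique solution in [0, 1003): x = 104.

Final answer: x ≡ 104 (mod 1003); the representative in [0, 1003) is 104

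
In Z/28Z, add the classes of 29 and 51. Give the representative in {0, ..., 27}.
24

Reduce the summands first: 29 ≡ 1, 51 ≡ 23 (mod 28), so 29 + 51 ≡ 1 + 23 (mod 28). 1 + 23 = 24; 24 = 0·28 + 24, so (29 + 51) mod 28 = 24.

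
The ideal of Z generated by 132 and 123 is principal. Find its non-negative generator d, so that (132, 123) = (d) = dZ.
In the PID Z, (a, b) is generated by gcd(a, b). Compute gcd(132, 123) with the extended Euclidean algorithm, tracking rows (r, s, t) with s·132 + t·123 = r:
  row A: (132, 1, 0)   [1·132 + 0·123 = 132]
  row B: (123, 0, 1)   [0·132 + 1·123 = 123]
  132 = 1·123 + 9   → row C = row A − 1·row B = (9, 1, −1)   [check: 1·132 − 1·123 = 9]
  123 = 13·9 + 6   → row D = row B − 13·row C = (6, −13, 14)   [check: −13·132 + 14·123 = 6]
  9 = 1·6 + 3   → row E = row C − 1·row D = (3, 14, −15)   [check: 14·132 − 15·123 = 3]
  6 = 2·3 + 0   → remainder 0, stop. gcd = 3 (last nonzero row E).
So gcd(132, 123) = 3, with Bézout identity 14·132 − 15·123 = 3. Containment (⊇): the Bézout identity exhibits 3 as an element of (132, 123), giving (3) ⊆ (132, 123). Containment (⊆): since 3 | 132 and 3 | 123 (132 = 3·44, 123 = 3·41), every Z-linear combination of 132 and 123 is divisible by 3, so (132, 123) ⊆ (3). Therefore (132, 123) = (3), d = 3.

Final answer: (132, 123) = (3); d = 3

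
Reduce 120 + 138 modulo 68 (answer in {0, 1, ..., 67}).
54

Reduce the summands first: 120 ≡ 52, 138 ≡ 2 (mod 68), so 120 + 138 ≡ 52 + 2 (mod 68). 52 + 2 = 54; 54 = 0·68 + 54, so (120 + 138) mod 68 = 54.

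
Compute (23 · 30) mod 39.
27

Both factors are already reduced mod 39. 23 · 30 = 690. Dividing by 39: 690 = 17·39 + 27. So (23 · 30) mod 39 = 27.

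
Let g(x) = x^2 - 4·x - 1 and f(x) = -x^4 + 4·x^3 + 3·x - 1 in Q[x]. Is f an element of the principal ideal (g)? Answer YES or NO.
In Q[x] the ideal (g) consists of all multiples of g, so f ∈ (g) iff g | f, i.e. iff the remainder of f on division by g is 0. Divide f by g (g is monic, so eliminate the leading term of the running remainder at each step):
  leading term -x^4: subtract (-x^2)·g(x) = -x^4 + 4·x^3 + x^2, leaving -x^2 + 3·x - 1
  leading term -x^2: subtract (-1)·g(x) = -x^2 + 4·x + 1, leaving -x - 2
The remainder r(x) = -x - 2 ≠ 0 (and deg r < deg g), so g ∤ f, i.e. f ∉ (g).

Final answer: NO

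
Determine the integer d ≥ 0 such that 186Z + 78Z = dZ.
In the PID Z, (a, b) is generated by gcd(a, b). Compute gcd(186, 78) with the extended Euclidean algorithm, tracking rows (r, s, t) with s·186 + t·78 = r:
  row A: (186, 1, 0)   [1·186 + 0·78 = 186]
  row B: (78, 0, 1)   [0·186 + 1·78 = 78]
  186 = 2·78 + 30   → row C = row A − 2·row B = (30, 1, −2)   [check: 1·186 − 2·78 = 30]
  78 = 2·30 + 18   → row D = row B − 2·row C = (18, −2, 5)   [check: −2·186 + 5·78 = 18]
  30 = 1·18 + 12   → row E = row C − 1·row D = (12, 3, −7)   [check: 3·186 − 7·78 = 12]
  18 = 1·12 + 6   → row F = row D − 1·row E = (6, −5, 12)   [check: −5·186 + 12·78 = 6]
  12 = 2·6 + 0   → remainder 0, stop. gcd = 6 (last nonzero row F).
So gcd(186, 78) = 6, with Bézout identity −5·186 + 12·78 = 6. Containment (⊇): the Bézout identity exhibits 6 as an element of (186, 78), giving (6) ⊆ (186, 78). Containment (⊆): since 6 | 186 and 6 | 78 (186 = 6·31, 78 = 6·13), every Z-linear combination of 186 and 78 is divisible by 6, so (186, 78) ⊆ (6). Therefore (186, 78) = (6), d = 6.

Final answer: (186, 78) = (6); d = 6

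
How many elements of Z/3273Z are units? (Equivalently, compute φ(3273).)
Z/3273Z has φ(3273) = 2180 units

An element a ∈ Z/3273Z is a unit iff gcd(a, 3273) = 1, so the number of units is φ(3273). φ is multiplicative, with φ(p^e) = p^e − p^(e−1). Factorise 3273 = 3 · 1091. Then
  φ(3273) = (3 − 1) · (1091 − 1) = 2 · 1090 = 2180.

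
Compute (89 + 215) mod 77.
Reduce the summands first: 89 ≡ 12, 215 ≡ 61 (mod 77), so 89 + 215 ≡ 12 + 61 (mod 77). 12 + 61 = 73; 73 = 0·77 + 73, so (89 + 215) mod 77 = 73.

Final answer: 73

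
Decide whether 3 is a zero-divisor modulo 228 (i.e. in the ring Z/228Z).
gcd(3, 228) = 3 > 1, so 3 is not a unit in Z/228Z. In Z/nZ every nonzero non-unit is a zero-divisor: explicitly, take b = 228/gcd = 76 ≠ 0 (mod 228); then 3·76 = 228 = 1·228, i.e. 3·76 ≡ 0 (mod 228). So 3 is a zero-divisor.

Final answer: YES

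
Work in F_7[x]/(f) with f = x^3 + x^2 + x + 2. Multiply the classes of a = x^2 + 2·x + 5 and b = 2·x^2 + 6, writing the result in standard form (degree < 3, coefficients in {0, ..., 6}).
a · b ≡ 5·x^2 + 6·x + 5 (mod f(x))

Multiply as integer polynomials: a · b = 2·x^4 + 4·x^3 + 16·x^2 + 12·x + 30. Reducing coefficients mod 7: a · b ≡ 2·x^4 + 4·x^3 + 2·x^2 + 5·x + 2. Now divide by f(x) = x^3 + x^2 + x + 2 in F_7[x], eliminating the leading term at each step:
  leading term 2·x^4: subtract (2·x)·f(x) = 2·x^4 + 2·x^3 + 2·x^2 + 4·x, leaving 2·x^3 + x + 2 (coefficients mod 7)
  leading term 2·x^3: subtract (2)·f(x) = 2·x^3 + 2·x^2 + 2·x + 4, leaving 5·x^2 + 6·x + 5 (coefficients mod 7)
The degree is now < 3, so this is the remainder. Hence a · b ≡ 5·x^2 + 6·x + 5 in F_7[x]/(f).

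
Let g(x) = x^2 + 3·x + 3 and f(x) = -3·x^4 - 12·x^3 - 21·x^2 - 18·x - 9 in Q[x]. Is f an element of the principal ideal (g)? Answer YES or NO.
YES

In Q[x] the ideal (g) consists of all multiples of g, so f ∈ (g) iff g | f, i.e. iff the remainder of f on division by g is 0. Divide f by g (g is monic, so eliminate the leading term of the running remainder at each step):
  leading term -3·x^4: subtract (-3·x^2)·g(x) = -3·x^4 - 9·x^3 - 9·x^2, leaving -3·x^3 - 12·x^2 - 18·x - 9
  leading term -3·x^3: subtract (-3·x)·g(x) = -3·x^3 - 9·x^2 - 9·x, leaving -3·x^2 - 9·x - 9
  leading term -3·x^2: subtract (-3)·g(x) = -3·x^2 - 9·x - 9, leaving 0
The remainder is 0, so f(x) = g(x) · h(x) with h(x) = -3·x^2 - 3·x - 3. Hence g | f, i.e. f ∈ (g).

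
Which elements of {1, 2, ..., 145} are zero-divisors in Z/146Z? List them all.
An element a ∈ Z/146Z (with a ≠ 0) is a zero-divisor iff gcd(a, 146) > 1 (because a is a unit precisely when gcd(a, n) = 1, and in Z/nZ every nonzero, non-unit element is a zero-divisor). Scan a = 1, ..., 145 and keep those with gcd(a, 146) > 1:
  gcd(2, 146) = 2, gcd(4, 146) = 2, gcd(6, 146) = 2, gcd(8, 146) = 2, gcd(10, 146) = 2, gcd(12, 146) = 2, gcd(14, 146) = 2, gcd(16, 146) = 2, gcd(18, 146) = 2, gcd(20, 146) = 2, gcd(22, 146) = 2, gcd(24, 146) = 2, gcd(26, 146) = 2, gcd(28, 146) = 2, gcd(30, 146) = 2, gcd(32, 146) = 2, gcd(34, 146) = 2, gcd(36, 146) = 2, gcd(38, 146) = 2, gcd(40, 146) = 2, gcd(42, 146) = 2, gcd(44, 146) = 2, gcd(46, 146) = 2, gcd(48, 146) = 2, gcd(50, 146) = 2, gcd(52, 146) = 2, gcd(54, 146) = 2, gcd(56, 146) = 2, gcd(58, 146) = 2, gcd(60, 146) = 2, gcd(62, 146) = 2, gcd(64, 146) = 2, gcd(66, 146) = 2, gcd(68, 146) = 2, gcd(70, 146) = 2, gcd(72, 146) = 2, gcd(73, 146) = 73, gcd(74, 146) = 2, gcd(76, 146) = 2, gcd(78, 146) = 2, gcd(80, 146) = 2, gcd(82, 146) = 2, gcd(84, 146) = 2, gcd(86, 146) = 2, gcd(88, 146) = 2, gcd(90, 146) = 2, gcd(92, 146) = 2, gcd(94, 146) = 2, gcd(96, 146) = 2, gcd(98, 146) = 2, gcd(100, 146) = 2, gcd(102, 146) = 2, gcd(104, 146) = 2, gcd(106, 146) = 2, gcd(108, 146) = 2, gcd(110, 146) = 2, gcd(112, 146) = 2, gcd(114, 146) = 2, gcd(116, 146) = 2, gcd(118, 146) = 2, gcd(120, 146) = 2, gcd(122, 146) = 2, gcd(124, 146) = 2, gcd(126, 146) = 2, gcd(128, 146) = 2, gcd(130, 146) = 2, gcd(132, 146) = 2, gcd(134, 146) = 2, gcd(136, 146) = 2, gcd(138, 146) = 2, gcd(140, 146) = 2, gcd(142, 146) = 2, gcd(144, 146) = 2.
All other a ∈ {1, ..., 145} have gcd(a, 146) = 1 and are units. So the nonzero zero-divisors are exactly the 73 values of a appearing in this scan.

Final answer: nonzero zero-divisors of Z/146Z = {2, 4, 6, 8, 10, 12, 14, 16, 18, 20, 22, 24, 26, 28, 30, 32, 34, 36, 38, 40, 42, 44, 46, 48, 50, 52, 54, 56, 58, 60, 62, 64, 66, 68, 70, 72, 73, 74, 76, 78, 80, 82, 84, 86, 88, 90, 92, 94, 96, 98, 100, 102, 104, 106, 108, 110, 112, 114, 116, 118, 120, 122, 124, 126, 128, 130, 132, 134, 136, 138, 140, 142, 144}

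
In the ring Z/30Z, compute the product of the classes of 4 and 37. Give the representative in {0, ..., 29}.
28

Reduce the factors first: 37 ≡ 7 (mod 30), so 4 · 37 ≡ 4 · 7 (mod 30). 4 · 7 = 28. Dividing by 30: 28 = 0·30 + 28. So (4 · 37) mod 30 = 28.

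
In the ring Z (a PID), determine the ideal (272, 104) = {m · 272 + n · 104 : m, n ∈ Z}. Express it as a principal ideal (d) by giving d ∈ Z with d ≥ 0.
In the PID Z, (a, b) is generated by gcd(a, b). Compute gcd(272, 104) with the extended Euclidean algorithm, tracking rows (r, s, t) with s·272 + t·104 = r:
  row A: (272, 1, 0)   [1·272 + 0·104 = 272]
  row B: (104, 0, 1)   [0·272 + 1·104 = 104]
  272 = 2·104 + 64   → row C = row A − 2·row B = (64, 1, −2)   [check: 1·272 − 2·104 = 64]
  104 = 1·64 + 40   → row D = row B − 1·row C = (40, −1, 3)   [check: −1·272 + 3·104 = 40]
  64 = 1·40 + 24   → row E = row C − 1·row D = (24, 2, −5)   [check: 2·272 − 5·104 = 24]
  40 = 1·24 + 16   → row F = row D − 1·row E = (16, −3, 8)   [check: −3·272 + 8·104 = 16]
  24 = 1·16 + 8   → row G = row E − 1·row F = (8, 5, −13)   [check: 5·272 − 13·104 = 8]
  16 = 2·8 + 0   → remainder 0, stop. gcd = 8 (last nonzero row G).
So gcd(272, 104) = 8, with Bézout identity 5·272 − 13·104 = 8. Containment (⊇): the Bézout identity exhibits 8 as an element of (272, 104), giving (8) ⊆ (272, 104). Containment (⊆): since 8 | 272 and 8 | 104 (272 = 8·34, 104 = 8·13), every Z-linear combination of 272 and 104 is divisible by 8, so (272, 104) ⊆ (8). Therefore (272, 104) = (8), d = 8.

Final answer: (272, 104) = (8); d = 8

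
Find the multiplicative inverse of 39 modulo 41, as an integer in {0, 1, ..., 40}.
Apply the extended Euclidean algorithm to (41, 39), tracking rows (r, s, t) with s·41 + t·39 = r. Each division r_prev = q·r_cur + r_new produces the new row as (previous row) − q·(current row):
  row A: (41, 1, 0)   [1·41 + 0·39 = 41]
  row B: (39, 0, 1)   [0·41 + 1·39 = 39]
  41 = 1·39 + 2   → row C = row A − 1·row B = (2, 1, −1)   [check: 1·41 − 1·39 = 2]
  39 = 19·2 + 1   → row D = row B − 19·row C = (1, −19, 20)   [check: −19·41 + 20·39 = 1]
  2 = 2·1 + 0   → remainder 0, stop. gcd = 1 (last nonzero row D).
The gcd is 1, so 39 is invertible mod 41. The last nonzero row gives −19·41 + 20·39 = 1, so t = 20. So 39^(−1) ≡ 20 (mod 41). Verify: 39 · 20 = 780 ≡ 1 (mod 41). ✓

Final answer: 39^(−1) ≡ 20 (mod 41)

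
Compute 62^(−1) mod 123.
62^(−1) ≡ 2 (mod 123)

Apply the extended Euclidean algorithm to (123, 62), tracking rows (r, s, t) with s·123 + t·62 = r. Each division r_prev = q·r_cur + r_new produces the new row as (previous row) − q·(current row):
  row A: (123, 1, 0)   [1·123 + 0·62 = 123]
  row B: (62, 0, 1)   [0·123 + 1·62 = 62]
  123 = 1·62 + 61   → row C = row A − 1·row B = (61, 1, −1)   [check: 1·123 − 1·62 = 61]
  62 = 1·61 + 1   → row D = row B − 1·row C = (1, −1, 2)   [check: −1·123 + 2·62 = 1]
  61 = 61·1 + 0   → remainder 0, stop. gcd = 1 (last nonzero row D).
The gcd is 1, so 62 is invertible mod 123. The last nonzero row gives −1·123 + 2·62 = 1, so t = 2. So 62^(−1) ≡ 2 (mod 123). Verify: 62 · 2 = 124 ≡ 1 (mod 123). ✓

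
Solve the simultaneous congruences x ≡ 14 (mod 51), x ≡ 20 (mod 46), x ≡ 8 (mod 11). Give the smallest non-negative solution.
The moduli 51, 46, 11 are pairwise coprime, so by the CRT there is a unique solution mod 51·46·11 = 25806.
Solve by successive substitution. Start with x ≡ 14 (mod 51).
  Combine with x ≡ 20 (mod 46): write x = 14 + 51·t and require 14 + 51·t ≡ 20 (mod 46), i.e. 51·t ≡ 20 − 14 ≡ 6 (mod 46). Since 51^(−1) ≡ 37 (mod 46) (51 ≡ 5 (mod 46)), t ≡ 37·6 ≡ 38 (mod 46). So x ≡ 14 + 51·38 = 1952 (mod 2346).
  Combine with x ≡ 8 (mod 11): write x = 1952 + 2346·t and require 1952 + 2346·t ≡ 8 (mod 11), i.e. 2346·t ≡ 8 − 1952 ≡ 3 (mod 11). Since 2346^(−1) ≡ 4 (mod 11) (2346 ≡ 3 (mod 11)), t ≡ 4·3 ≡ 1 (mod 11). So x ≡ 1952 + 2346·1 = 4298 (mod 25806).
Unique solution in [0, 25806): x = 4298.

Final answer: x ≡ 4298 (mod 25806); the representative in [0, 25806) is 4298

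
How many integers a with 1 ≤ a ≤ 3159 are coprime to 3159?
1944

The number of a ∈ {1, ..., 3159} with gcd(a, 3159) = 1 is by definition Euler's totient φ(3159). φ is multiplicative, with φ(p^e) = p^e − p^(e−1). Factorise 3159 = 3^5 · 13. Then
  φ(3159) = (3^5 − 3^4) · (13 − 1) = 162 · 12 = 1944.
So there are 1944 such integers.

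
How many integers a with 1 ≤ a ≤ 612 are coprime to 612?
The number of a ∈ {1, ..., 612} with gcd(a, 612) = 1 is by definition Euler's totient φ(612). φ is multiplicative, with φ(p^e) = p^e − p^(e−1). Factorise 612 = 2^2 · 3^2 · 17. Then
  φ(612) = (2^2 − 2^1) · (3^2 − 3^1) · (17 − 1) = 2 · 6 · 16 = 192.
So there are 192 such integers.

Final answer: 192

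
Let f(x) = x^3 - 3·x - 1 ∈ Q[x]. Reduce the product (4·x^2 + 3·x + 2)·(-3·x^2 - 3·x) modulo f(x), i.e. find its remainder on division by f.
a · b ≡ -51·x^2 - 81·x - 21 (mod f(x))

First multiply in Q[x] without reducing: a · b = -12·x^4 - 21·x^3 - 15·x^2 - 6·x. Now divide by f(x) = x^3 - 3·x - 1, eliminating the leading term at each step:
  leading term -12·x^4: subtract (-12·x)·f(x) = -12·x^4 + 36·x^2 + 12·x, leaving -21·x^3 - 51·x^2 - 18·x
  leading term -21·x^3: subtract (-21)·f(x) = -21·x^3 + 63·x + 21, leaving -51·x^2 - 81·x - 21
The degree is now < 3, so this is the remainder. Hence a · b ≡ -51·x^2 - 81·x - 21 in Q[x]/(f).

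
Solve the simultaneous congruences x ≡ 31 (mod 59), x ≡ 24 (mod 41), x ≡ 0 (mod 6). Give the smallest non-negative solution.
x ≡ 10356 (mod 14514); the representative in [0, 14514) is 10356

The moduli 59, 41, 6 are pairwise coprime, so by the CRT there is a unique solution mod 59·41·6 = 14514.
Solve by successive substitution. Start with x ≡ 31 (mod 59).
  Combine with x ≡ 24 (mod 41): write x = 31 + 59·t and require 31 + 59·t ≡ 24 (mod 41), i.e. 59·t ≡ 24 − 31 ≡ 34 (mod 41). Since 59^(−1) ≡ 16 (mod 41) (59 ≡ 18 (mod 41)), t ≡ 16·34 ≡ 11 (mod 41). So x ≡ 31 + 59·11 = 680 (mod 2419).
  Combine with x ≡ 0 (mod 6): write x = 680 + 2419·t and require 680 + 2419·t ≡ 0 (mod 6), i.e. 2419·t ≡ 0 − 680 ≡ 4 (mod 6). Since 2419^(−1) ≡ 1 (mod 6) (2419 ≡ 1 (mod 6)), t ≡ 1·4 ≡ 4 (mod 6). So x ≡ 680 + 2419·4 = 10356 (mod 14514).
Unique solution in [0, 14514): x = 10356.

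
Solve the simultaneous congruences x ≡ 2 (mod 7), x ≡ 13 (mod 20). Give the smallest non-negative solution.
The moduli 7, 20 are pairwise coprime, so by the CRT there is a unique solution mod 7·20 = 140.
Solve by successive substitution. Start with x ≡ 2 (mod 7).
  Combine with x ≡ 13 (mod 20): write x = 2 + 7·t and require 2 + 7·t ≡ 13 (mod 20), i.e. 7·t ≡ 13 − 2 ≡ 11 (mod 20). Since 7^(−1) ≡ 3 (mod 20), t ≡ 3·11 ≡ 13 (mod 20). So x ≡ 2 + 7·13 = 93 (mod 140).
Unique solution in [0, 140): x = 93.

Final answer: x ≡ 93 (mod 140); the representative in [0, 140) is 93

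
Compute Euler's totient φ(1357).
φ(1357) = 1276

φ is multiplicative, with φ(p^e) = p^e − p^(e−1). Factorise 1357 = 23 · 59. Then
  φ(1357) = (23 − 1) · (59 − 1) = 22 · 58 = 1276.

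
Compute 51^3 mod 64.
43

Use repeated squaring. Binary(3) = 11. Walk through the bits of the exponent 3 left-to-right: at each bit after the leading one, square the running value, then multiply by 51 if the bit is 1 (always reducing mod 64):
  bit 1 = 1 (leading): start with 51.
  bit 2 = 1: square 51^2 = 2601 ≡ 41; bit is 1, so multiply 41·51 = 2091 ≡ 43 (mod 64).
Final value: 51^3 ≡ 43 (mod 64).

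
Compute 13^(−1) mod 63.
13^(−1) ≡ 34 (mod 63)

Apply the extended Euclidean algorithm to (63, 13), tracking rows (r, s, t) with s·63 + t·13 = r. Each division r_prev = q·r_cur + r_new produces the new row as (previous row) − q·(current row):
  row A: (63, 1, 0)   [1·63 + 0·13 = 63]
  row B: (13, 0, 1)   [0·63 + 1·13 = 13]
  63 = 4·13 + 11   → row C = row A − 4·row B = (11, 1, −4)   [check: 1·63 − 4·13 = 11]
  13 = 1·11 + 2   → row D = row B − 1·row C = (2, −1, 5)   [check: −1·63 + 5·13 = 2]
  11 = 5·2 + 1   → row E = row C − 5·row D = (1, 6, −29)   [check: 6·63 − 29·13 = 1]
  2 = 2·1 + 0   → remainder 0, stop. gcd = 1 (last nonzero row E).
The gcd is 1, so 13 is invertible mod 63. The last nonzero row gives 6·63 − 29·13 = 1, so t = −29. So 13^(−1) ≡ −29 ≡ 34 (mod 63). Verify: 13 · 34 = 442 ≡ 1 (mod 63). ✓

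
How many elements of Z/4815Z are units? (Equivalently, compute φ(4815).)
Z/4815Z has φ(4815) = 2544 units

An element a ∈ Z/4815Z is a unit iff gcd(a, 4815) = 1, so the number of units is φ(4815). φ is multiplicative, with φ(p^e) = p^e − p^(e−1). Factorise 4815 = 3^2 · 5 · 107. Then
  φ(4815) = (3^2 − 3^1) · (5 − 1) · (107 − 1) = 6 · 4 · 106 = 2544.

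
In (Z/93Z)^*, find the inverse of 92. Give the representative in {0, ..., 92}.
92^(−1) ≡ 92 (mod 93)

Apply the extended Euclidean algorithm to (93, 92), tracking rows (r, s, t) with s·93 + t·92 = r. Each division r_prev = q·r_cur + r_new produces the new row as (previous row) − q·(current row):
  row A: (93, 1, 0)   [1·93 + 0·92 = 93]
  row B: (92, 0, 1)   [0·93 + 1·92 = 92]
  93 = 1·92 + 1   → row C = row A − 1·row B = (1, 1, −1)   [check: 1·93 − 1·92 = 1]
  92 = 92·1 + 0   → remainder 0, stop. gcd = 1 (last nonzero row C).
The gcd is 1, so 92 is invertible mod 93. The last nonzero row gives 1·93 − 1·92 = 1, so t = −1. So 92^(−1) ≡ −1 ≡ 92 (mod 93). Verify: 92 · 92 = 8464 ≡ 1 (mod 93). ✓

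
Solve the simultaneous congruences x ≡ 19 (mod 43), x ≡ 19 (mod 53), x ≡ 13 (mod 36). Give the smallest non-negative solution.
The moduli 43, 53, 36 are pairwise coprime, so by the CRT there is a unique solution mod 43·53·36 = 82044.
Solve by successive substitution. Start with x ≡ 19 (mod 43).
  Combine with x ≡ 19 (mod 53): write x = 19 + 43·t and require 19 + 43·t ≡ 19 (mod 53), i.e. 43·t ≡ 19 − 19 ≡ 0 (mod 53). Since 43^(−1) ≡ 37 (mod 53), t ≡ 37·0 ≡ 0 (mod 53). So x ≡ 19 + 43·0 = 19 (mod 2279).
  Combine with x ≡ 13 (mod 36): write x = 19 + 2279·t and require 19 + 2279·t ≡ 13 (mod 36), i.e. 2279·t ≡ 13 − 19 ≡ 30 (mod 36). Since 2279^(−1) ≡ 23 (mod 36) (2279 ≡ 11 (mod 36)), t ≡ 23·30 ≡ 6 (mod 36). So x ≡ 19 + 2279·6 = 13693 (mod 82044).
Unique solution in [0, 82044): x = 13693.

Final answer: x ≡ 13693 (mod 82044); the representative in [0, 82044) is 13693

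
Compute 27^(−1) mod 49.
27^(−1) ≡ 20 (mod 49)

Apply the extended Euclidean algorithm to (49, 27), tracking rows (r, s, t) with s·49 + t·27 = r. Each division r_prev = q·r_cur + r_new produces the new row as (previous row) − q·(current row):
  row A: (49, 1, 0)   [1·49 + 0·27 = 49]
  row B: (27, 0, 1)   [0·49 + 1·27 = 27]
  49 = 1·27 + 22   → row C = row A − 1·row B = (22, 1, −1)   [check: 1·49 − 1·27 = 22]
  27 = 1·22 + 5   → row D = row B − 1·row C = (5, −1, 2)   [check: −1·49 + 2·27 = 5]
  22 = 4·5 + 2   → row E = row C − 4·row D = (2, 5, −9)   [check: 5·49 − 9·27 = 2]
  5 = 2·2 + 1   → row F = row D − 2·row E = (1, −11, 20)   [check: −11·49 + 20·27 = 1]
  2 = 2·1 + 0   → remainder 0, stop. gcd = 1 (last nonzero row F).
The gcd is 1, so 27 is invertible mod 49. The last nonzero row gives −11·49 + 20·27 = 1, so t = 20. So 27^(−1) ≡ 20 (mod 49). Verify: 27 · 20 = 540 ≡ 1 (mod 49). ✓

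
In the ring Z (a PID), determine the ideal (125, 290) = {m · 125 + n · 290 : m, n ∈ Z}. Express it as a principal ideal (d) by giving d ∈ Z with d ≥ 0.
(125, 290) = (5); d = 5

In the PID Z, (a, b) is generated by gcd(a, b). Compute gcd(290, 125) with the extended Euclidean algorithm, tracking rows (r, s, t) with s·290 + t·125 = r:
  row A: (290, 1, 0)   [1·290 + 0·125 = 290]
  row B: (125, 0, 1)   [0·290 + 1·125 = 125]
  290 = 2·125 + 40   → row C = row A − 2·row B = (40, 1, −2)   [check: 1·290 − 2·125 = 40]
  125 = 3·40 + 5   → row D = row B − 3·row C = (5, −3, 7)   [check: −3·290 + 7·125 = 5]
  40 = 8·5 + 0   → remainder 0, stop. gcd = 5 (last nonzero row D).
So gcd(125, 290) = 5, with Bézout identity −3·290 + 7·125 = 5. Containment (⊇): the Bézout identity exhibits 5 as an element of (125, 290), giving (5) ⊆ (125, 290). Containment (⊆): since 5 | 125 and 5 | 290 (125 = 5·25, 290 = 5·58), every Z-linear combination of 125 and 290 is divisible by 5, so (125, 290) ⊆ (5). Therefore (125, 290) = (5), d = 5.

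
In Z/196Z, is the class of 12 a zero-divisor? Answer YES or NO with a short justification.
gcd(12, 196) = 4 > 1, so 12 is not a unit in Z/196Z. In Z/nZ every nonzero non-unit is a zero-divisor: explicitly, take b = 196/gcd = 49 ≠ 0 (mod 196); then 12·49 = 588 = 3·196, i.e. 12·49 ≡ 0 (mod 196). So 12 is a zero-divisor.

Final answer: YES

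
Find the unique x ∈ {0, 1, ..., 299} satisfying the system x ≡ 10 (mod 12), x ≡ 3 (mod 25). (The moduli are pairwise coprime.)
x ≡ 178 (mod 300); the representative in [0, 300) is 178

The moduli 12, 25 are pairwise coprime, so by the CRT there is a unique solution mod 12·25 = 300.
Solve by successive substitution. Start with x ≡ 10 (mod 12).
  Combine with x ≡ 3 (mod 25): write x = 10 + 12·t and require 10 + 12·t ≡ 3 (mod 25), i.e. 12·t ≡ 3 − 10 ≡ 18 (mod 25). Since 12^(−1) ≡ 23 (mod 25), t ≡ 23·18 ≡ 14 (mod 25). So x ≡ 10 + 12·14 = 178 (mod 300).
Unique solution in [0, 300): x = 178.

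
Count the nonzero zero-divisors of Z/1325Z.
Z/1325Z has 284 nonzero zero-divisors

In Z/1325Z each nonzero element is either a unit (gcd with 1325 is 1) or a zero-divisor (gcd > 1). The number of units is φ(1325): factorise 1325 = 5^2 · 53, so φ(1325) = (5^2 − 5^1) · (53 − 1) = 20 · 52 = 1040. The nonzero elements number 1325 − 1 = 1324. Hence the nonzero zero-divisors number 1324 − 1040 = 284.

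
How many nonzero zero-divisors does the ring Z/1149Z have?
In Z/1149Z each nonzero element is either a unit (gcd with 1149 is 1) or a zero-divisor (gcd > 1). The number of units is φ(1149): factorise 1149 = 3 · 383, so φ(1149) = (3 − 1) · (383 − 1) = 2 · 382 = 764. The nonzero elements number 1149 − 1 = 1148. Hence the nonzero zero-divisors number 1148 − 764 = 384.

Final answer: Z/1149Z has 384 nonzero zero-divisors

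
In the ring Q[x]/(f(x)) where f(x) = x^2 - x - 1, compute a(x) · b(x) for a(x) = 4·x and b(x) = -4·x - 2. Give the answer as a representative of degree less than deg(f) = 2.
a · b ≡ -24·x - 16 (mod f(x))

First multiply in Q[x] without reducing: a · b = -16·x^2 - 8·x. Now divide by f(x) = x^2 - x - 1, eliminating the leading term at each step:
  leading term -16·x^2: subtract (-16)·f(x) = -16·x^2 + 16·x + 16, leaving -24·x - 16
The degree is now < 2, so this is the remainder. Hence a · b ≡ -24·x - 16 in Q[x]/(f).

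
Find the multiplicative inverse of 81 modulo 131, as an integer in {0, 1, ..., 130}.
81^(−1) ≡ 55 (mod 131)

Apply the extended Euclidean algorithm to (131, 81), tracking rows (r, s, t) with s·131 + t·81 = r. Each division r_prev = q·r_cur + r_new produces the new row as (previous row) − q·(current row):
  row A: (131, 1, 0)   [1·131 + 0·81 = 131]
  row B: (81, 0, 1)   [0·131 + 1·81 = 81]
  131 = 1·81 + 50   → row C = row A − 1·row B = (50, 1, −1)   [check: 1·131 − 1·81 = 50]
  81 = 1·50 + 31   → row D = row B − 1·row C = (31, −1, 2)   [check: −1·131 + 2·81 = 31]
  50 = 1·31 + 19   → row E = row C − 1·row D = (19, 2, −3)   [check: 2·131 − 3·81 = 19]
  31 = 1·19 + 12   → row F = row D − 1·row E = (12, −3, 5)   [check: −3·131 + 5·81 = 12]
  19 = 1·12 + 7   → row G = row E − 1·row F = (7, 5, −8)   [check: 5·131 − 8·81 = 7]
  12 = 1·7 + 5   → row H = row F − 1·row G = (5, −8, 13)   [check: −8·131 + 13·81 = 5]
  7 = 1·5 + 2   → row I = row G − 1·row H = (2, 13, −21)   [check: 13·131 − 21·81 = 2]
  5 = 2·2 + 1   → row J = row H − 2·row I = (1, −34, 55)   [check: −34·131 + 55·81 = 1]
  2 = 2·1 + 0   → remainder 0, stop. gcd = 1 (last nonzero row J).
The gcd is 1, so 81 is invertible mod 131. The last nonzero row gives −34·131 + 55·81 = 1, so t = 55. So 81^(−1) ≡ 55 (mod 131). Verify: 81 · 55 = 4455 ≡ 1 (mod 131). ✓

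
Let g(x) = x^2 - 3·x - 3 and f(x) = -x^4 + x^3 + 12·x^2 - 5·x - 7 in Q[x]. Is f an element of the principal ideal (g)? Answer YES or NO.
NO

In Q[x] the ideal (g) consists of all multiples of g, so f ∈ (g) iff g | f, i.e. iff the remainder of f on division by g is 0. Divide f by g (g is monic, so eliminate the leading term of the running remainder at each step):
  leading term -x^4: subtract (-x^2)·g(x) = -x^4 + 3·x^3 + 3·x^2, leaving -2·x^3 + 9·x^2 - 5·x - 7
  leading term -2·x^3: subtract (-2·x)·g(x) = -2·x^3 + 6·x^2 + 6·x, leaving 3·x^2 - 11·x - 7
  leading term 3·x^2: subtract (3)·g(x) = 3·x^2 - 9·x - 9, leaving 2 - 2·x
The remainder r(x) = 2 - 2·x ≠ 0 (and deg r < deg g), so g ∤ f, i.e. f ∉ (g).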